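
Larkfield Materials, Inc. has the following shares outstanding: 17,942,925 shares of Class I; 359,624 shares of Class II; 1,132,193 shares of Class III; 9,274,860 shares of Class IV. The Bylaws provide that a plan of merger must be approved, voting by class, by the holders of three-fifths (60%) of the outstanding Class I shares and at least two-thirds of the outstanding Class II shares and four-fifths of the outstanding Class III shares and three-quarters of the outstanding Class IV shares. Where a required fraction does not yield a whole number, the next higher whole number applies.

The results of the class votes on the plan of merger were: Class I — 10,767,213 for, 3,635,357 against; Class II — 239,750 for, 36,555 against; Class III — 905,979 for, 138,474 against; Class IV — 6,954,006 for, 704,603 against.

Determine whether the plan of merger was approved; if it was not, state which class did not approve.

Class I: 3/5 of 17942925 = 10765755; 10,765,755 required, 10,767,213 in favor — approved.
Class II: 2/3 of 359624 = 239749.33, rounded up to 239750; 239,750 required, 239,750 in favor — approved.
Class III: 4/5 of 1132193 = 905754.40, rounded up to 905755; 905,755 required, 905,979 in favor — approved.
Class IV: 3/4 of 9274860 = 6956145; 6,956,145 required, 6,954,006 in favor — not approved.

Not approved — the Class IV shares did not give the required vote.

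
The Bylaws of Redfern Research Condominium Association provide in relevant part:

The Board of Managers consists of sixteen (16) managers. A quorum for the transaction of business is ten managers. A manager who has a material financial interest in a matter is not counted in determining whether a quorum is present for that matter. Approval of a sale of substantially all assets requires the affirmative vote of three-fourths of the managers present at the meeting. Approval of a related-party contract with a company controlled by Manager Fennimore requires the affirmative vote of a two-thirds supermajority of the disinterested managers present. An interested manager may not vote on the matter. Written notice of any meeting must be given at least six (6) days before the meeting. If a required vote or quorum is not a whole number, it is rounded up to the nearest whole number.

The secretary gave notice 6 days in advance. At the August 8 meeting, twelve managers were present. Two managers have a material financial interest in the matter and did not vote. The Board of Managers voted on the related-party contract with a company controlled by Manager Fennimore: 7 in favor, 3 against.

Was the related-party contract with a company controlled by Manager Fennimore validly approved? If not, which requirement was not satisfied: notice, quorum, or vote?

Valid — all requirements satisfied.

Notice: 6 days given; 6 required (6 ≥ 6). Satisfied.
Quorum: 12 present, but the 2 interested managers do not count, leaving 10. Quorum is 10. Satisfied.
Vote: the related-party contract with a company controlled by Manager Fennimore requires two-thirds of the disinterested managers present (12 − 2 = 10). 2/3 of 10 = 6.67, rounded up to 7, so 7 affirmative votes are needed; 7 voted in favor. Satisfied.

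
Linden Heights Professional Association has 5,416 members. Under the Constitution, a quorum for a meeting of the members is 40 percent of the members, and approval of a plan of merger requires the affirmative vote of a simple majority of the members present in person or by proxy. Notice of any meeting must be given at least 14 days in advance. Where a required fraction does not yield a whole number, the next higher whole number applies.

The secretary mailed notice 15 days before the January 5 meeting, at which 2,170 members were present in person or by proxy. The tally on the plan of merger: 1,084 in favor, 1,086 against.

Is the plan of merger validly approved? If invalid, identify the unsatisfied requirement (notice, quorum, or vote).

Notice: 15 days given; 14 required. Satisfied.
Quorum: 40% of 5,416 = 2,166.40, rounded up to 2,167; 2,170 present. Satisfied.
Vote: requires a majority of those present (2,170); a majority of 2170 is 1086, so 1,086 needed; 1,084 in favor. Not satisfied.

Invalid — vote requirement not satisfied.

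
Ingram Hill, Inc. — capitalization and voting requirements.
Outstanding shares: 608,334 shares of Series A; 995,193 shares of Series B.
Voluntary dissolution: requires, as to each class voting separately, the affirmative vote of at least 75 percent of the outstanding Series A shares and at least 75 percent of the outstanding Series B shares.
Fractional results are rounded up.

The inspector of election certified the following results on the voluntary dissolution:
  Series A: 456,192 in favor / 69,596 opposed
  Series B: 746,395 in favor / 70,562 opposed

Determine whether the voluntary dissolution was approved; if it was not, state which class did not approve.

Not approved — the Series A shares did not give the required vote.

Series A: 3/4 of 608334 = 456250.50, rounded up to 456251; 456,251 required, 456,192 in favor — not approved.
Series B: 3/4 of 995193 = 746394.75, rounded up to 746395; 746,395 required, 746,395 in favor — approved.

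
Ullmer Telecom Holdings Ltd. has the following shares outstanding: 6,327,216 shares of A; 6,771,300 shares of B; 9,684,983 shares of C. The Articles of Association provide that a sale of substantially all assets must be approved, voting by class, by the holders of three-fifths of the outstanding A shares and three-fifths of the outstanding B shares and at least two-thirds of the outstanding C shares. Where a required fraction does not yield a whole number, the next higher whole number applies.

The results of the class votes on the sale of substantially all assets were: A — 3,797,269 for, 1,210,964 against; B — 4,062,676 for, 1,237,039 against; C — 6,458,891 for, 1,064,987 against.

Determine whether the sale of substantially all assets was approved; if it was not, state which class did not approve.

A: 3/5 of 6327216 = 3796329.60, rounded up to 3796330; 3,796,330 required, 3,797,269 in favor — approved.
B: 3/5 of 6771300 = 4062780; 4,062,780 required, 4,062,676 in favor — not approved.
C: 2/3 of 9684983 = 6456655.33, rounded up to 6456656; 6,456,656 required, 6,458,891 in favor — approved.

Not approved — the B shares did not give the required vote.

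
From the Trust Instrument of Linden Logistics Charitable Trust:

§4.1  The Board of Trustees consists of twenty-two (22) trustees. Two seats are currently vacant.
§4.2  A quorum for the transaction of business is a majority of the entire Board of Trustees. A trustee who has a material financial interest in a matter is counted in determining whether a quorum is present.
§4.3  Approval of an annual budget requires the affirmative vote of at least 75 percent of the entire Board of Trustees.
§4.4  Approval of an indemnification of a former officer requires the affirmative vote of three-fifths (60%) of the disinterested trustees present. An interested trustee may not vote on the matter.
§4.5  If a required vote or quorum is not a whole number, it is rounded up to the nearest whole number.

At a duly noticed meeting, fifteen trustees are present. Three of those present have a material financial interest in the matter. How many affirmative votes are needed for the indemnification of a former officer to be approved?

The indemnification of a former officer requires three-fifths of the disinterested trustees present (15 − 3 = 12).
3/5 of 12 = 7.20, rounded up to 8.

8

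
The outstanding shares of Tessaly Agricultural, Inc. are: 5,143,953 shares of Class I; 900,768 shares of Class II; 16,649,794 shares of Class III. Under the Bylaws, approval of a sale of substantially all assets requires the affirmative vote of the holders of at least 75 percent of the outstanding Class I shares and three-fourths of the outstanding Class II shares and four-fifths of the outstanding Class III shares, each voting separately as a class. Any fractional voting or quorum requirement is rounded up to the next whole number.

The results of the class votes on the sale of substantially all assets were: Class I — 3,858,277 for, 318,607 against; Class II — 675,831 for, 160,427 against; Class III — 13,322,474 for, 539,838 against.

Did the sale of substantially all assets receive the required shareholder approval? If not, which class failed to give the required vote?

Approved — every class gave the required vote.

Class I: 3/4 of 5143953 = 3857964.75, rounded up to 3857965; 3,857,965 required, 3,858,277 in favor — approved.
Class II: 3/4 of 900768 = 675576; 675,576 required, 675,831 in favor — approved.
Class III: 4/5 of 16649794 = 13319835.20, rounded up to 13319836; 13,319,836 required, 13,322,474 in favor — approved.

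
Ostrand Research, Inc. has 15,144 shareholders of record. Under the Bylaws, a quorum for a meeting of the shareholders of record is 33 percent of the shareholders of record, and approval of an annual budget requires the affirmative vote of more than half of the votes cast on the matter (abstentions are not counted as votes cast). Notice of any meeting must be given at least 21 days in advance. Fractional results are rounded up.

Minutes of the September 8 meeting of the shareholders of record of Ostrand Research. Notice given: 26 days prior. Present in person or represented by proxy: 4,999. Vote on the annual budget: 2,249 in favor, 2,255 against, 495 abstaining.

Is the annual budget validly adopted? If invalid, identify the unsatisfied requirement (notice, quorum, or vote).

Invalid — vote requirement not satisfied.

Notice: 26 days given; 21 required. Satisfied.
Quorum: 33% of 15,144 = 4,997.52, rounded up to 4,998; 4,999 present. Satisfied.
Vote: requires a majority of the votes cast (4,999 − 495 abstaining = 4,504); a majority of 4504 is 2253, so 2,253 needed; 2,249 in favor. Not satisfied.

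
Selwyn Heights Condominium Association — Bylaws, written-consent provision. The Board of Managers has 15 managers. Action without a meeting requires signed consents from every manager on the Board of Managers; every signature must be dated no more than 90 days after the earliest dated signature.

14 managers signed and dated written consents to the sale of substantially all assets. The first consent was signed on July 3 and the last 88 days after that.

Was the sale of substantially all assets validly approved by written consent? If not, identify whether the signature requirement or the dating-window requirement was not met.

Not effective — insufficient signatures.

Signatures required: every one of 15 — unanimous means all 15, so 15 needed; 14 signed. Insufficient.
Dating window: the latest signature is 88 days after the earliest; the limit is 90 days. Within the window.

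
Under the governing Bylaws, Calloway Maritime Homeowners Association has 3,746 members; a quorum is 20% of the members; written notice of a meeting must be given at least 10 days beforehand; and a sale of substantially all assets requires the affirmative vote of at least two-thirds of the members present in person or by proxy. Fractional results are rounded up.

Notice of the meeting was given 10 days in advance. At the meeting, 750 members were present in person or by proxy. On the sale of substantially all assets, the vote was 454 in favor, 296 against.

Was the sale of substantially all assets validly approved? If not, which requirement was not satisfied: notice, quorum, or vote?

Invalid — vote requirement not satisfied.

Notice: 10 days given; 10 required. Satisfied.
Quorum: 20% of 3,746 = 749.20, rounded up to 750; 750 present. Satisfied.
Vote: requires two-thirds of those present (750); 2/3 of 750 = 500, so 500 needed; 454 in favor. Not satisfied.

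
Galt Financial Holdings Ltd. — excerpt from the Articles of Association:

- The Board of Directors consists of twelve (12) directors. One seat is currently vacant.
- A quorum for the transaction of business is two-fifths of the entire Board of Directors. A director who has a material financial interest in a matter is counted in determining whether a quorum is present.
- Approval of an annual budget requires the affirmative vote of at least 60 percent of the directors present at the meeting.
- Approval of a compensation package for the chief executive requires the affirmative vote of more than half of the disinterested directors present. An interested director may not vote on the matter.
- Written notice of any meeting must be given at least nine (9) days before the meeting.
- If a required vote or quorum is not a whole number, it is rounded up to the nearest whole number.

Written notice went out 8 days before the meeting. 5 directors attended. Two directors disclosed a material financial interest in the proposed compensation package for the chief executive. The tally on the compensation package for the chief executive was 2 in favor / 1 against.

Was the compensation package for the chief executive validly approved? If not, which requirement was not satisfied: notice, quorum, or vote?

Notice: 8 days given; 9 required (8 < 9). Not satisfied.
Quorum: 5 present (interested directors count toward quorum); quorum is 5. Satisfied.
Vote: the compensation package for the chief executive requires a majority of the disinterested directors present (5 − 2 = 3). A majority of 3 is 2, so 2 affirmative votes are needed; 2 voted in favor. Satisfied.

Invalid — notice requirement not satisfied.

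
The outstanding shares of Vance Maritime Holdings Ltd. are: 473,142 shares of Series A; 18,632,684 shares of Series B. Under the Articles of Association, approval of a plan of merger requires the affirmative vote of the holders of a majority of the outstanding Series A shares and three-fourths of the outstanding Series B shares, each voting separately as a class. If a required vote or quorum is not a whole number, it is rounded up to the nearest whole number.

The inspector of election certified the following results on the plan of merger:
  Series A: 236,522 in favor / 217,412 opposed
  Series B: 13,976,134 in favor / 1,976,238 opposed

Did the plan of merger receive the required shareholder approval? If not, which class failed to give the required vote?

Series A: a majority of 473142 is 236572; 236,572 required, 236,522 in favor — not approved.
Series B: 3/4 of 18632684 = 13974513; 13,974,513 required, 13,976,134 in favor — approved.

Not approved — the Series A shares did not give the required vote.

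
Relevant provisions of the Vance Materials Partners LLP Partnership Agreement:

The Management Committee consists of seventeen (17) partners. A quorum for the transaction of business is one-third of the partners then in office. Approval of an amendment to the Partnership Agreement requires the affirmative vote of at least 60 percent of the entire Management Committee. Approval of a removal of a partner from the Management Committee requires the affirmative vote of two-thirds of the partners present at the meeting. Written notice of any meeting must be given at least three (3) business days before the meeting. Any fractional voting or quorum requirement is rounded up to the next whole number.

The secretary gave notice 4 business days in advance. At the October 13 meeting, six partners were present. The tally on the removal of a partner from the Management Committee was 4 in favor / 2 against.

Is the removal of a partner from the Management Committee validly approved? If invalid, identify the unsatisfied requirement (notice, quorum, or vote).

Notice: 4 business days given; 3 required (4 ≥ 3). Satisfied.
Quorum: 6 present; quorum is 6. Satisfied.
Vote: the removal of a partner from the Management Committee requires two-thirds of the partners present (6). 2/3 of 6 = 4, so 4 affirmative votes are needed; 4 voted in favor. Satisfied.

Valid — all requirements satisfied.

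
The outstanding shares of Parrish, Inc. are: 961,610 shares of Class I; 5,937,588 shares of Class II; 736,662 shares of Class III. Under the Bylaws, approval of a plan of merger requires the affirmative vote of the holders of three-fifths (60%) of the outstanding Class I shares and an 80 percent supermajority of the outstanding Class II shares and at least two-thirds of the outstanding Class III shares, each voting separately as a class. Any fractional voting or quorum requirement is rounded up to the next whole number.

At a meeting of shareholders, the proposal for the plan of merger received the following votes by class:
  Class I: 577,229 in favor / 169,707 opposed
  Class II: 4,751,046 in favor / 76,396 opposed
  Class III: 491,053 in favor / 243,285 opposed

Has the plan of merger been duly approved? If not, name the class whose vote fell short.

Class I: 3/5 of 961610 = 576966; 576,966 required, 577,229 in favor — approved.
Class II: 4/5 of 5937588 = 4750070.40, rounded up to 4750071; 4,750,071 required, 4,751,046 in favor — approved.
Class III: 2/3 of 736662 = 491108; 491,108 required, 491,053 in favor — not approved.

Not approved — the Class III shares did not give the required vote.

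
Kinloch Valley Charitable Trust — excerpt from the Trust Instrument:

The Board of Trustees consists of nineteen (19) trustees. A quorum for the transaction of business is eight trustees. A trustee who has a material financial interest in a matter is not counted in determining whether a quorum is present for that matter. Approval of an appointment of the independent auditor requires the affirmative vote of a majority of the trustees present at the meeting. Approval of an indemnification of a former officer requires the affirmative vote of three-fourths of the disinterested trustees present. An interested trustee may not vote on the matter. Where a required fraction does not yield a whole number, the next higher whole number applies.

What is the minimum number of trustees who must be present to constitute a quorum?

8

The quorum is fixed at 8.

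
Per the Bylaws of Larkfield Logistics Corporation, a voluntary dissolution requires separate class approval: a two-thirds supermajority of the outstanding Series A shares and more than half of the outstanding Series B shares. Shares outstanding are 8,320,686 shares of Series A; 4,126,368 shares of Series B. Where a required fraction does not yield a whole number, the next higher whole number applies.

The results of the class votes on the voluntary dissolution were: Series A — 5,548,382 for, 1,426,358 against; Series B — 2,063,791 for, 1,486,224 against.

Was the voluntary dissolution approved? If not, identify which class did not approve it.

Approved — every class gave the required vote.

Series A: 2/3 of 8320686 = 5547124; 5,547,124 required, 5,548,382 in favor — approved.
Series B: a majority of 4126368 is 2063185; 2,063,185 required, 2,063,791 in favor — approved.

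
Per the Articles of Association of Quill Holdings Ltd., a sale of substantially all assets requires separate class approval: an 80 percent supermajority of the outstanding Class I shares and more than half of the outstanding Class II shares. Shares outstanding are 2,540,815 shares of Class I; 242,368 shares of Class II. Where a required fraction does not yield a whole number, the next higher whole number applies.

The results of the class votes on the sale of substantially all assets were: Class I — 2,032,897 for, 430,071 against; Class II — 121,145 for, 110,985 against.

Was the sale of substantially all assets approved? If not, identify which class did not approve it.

Class I: 4/5 of 2540815 = 2032652; 2,032,652 required, 2,032,897 in favor — approved.
Class II: a majority of 242368 is 121185; 121,185 required, 121,145 in favor — not approved.

Not approved — the Class II shares did not give the required vote.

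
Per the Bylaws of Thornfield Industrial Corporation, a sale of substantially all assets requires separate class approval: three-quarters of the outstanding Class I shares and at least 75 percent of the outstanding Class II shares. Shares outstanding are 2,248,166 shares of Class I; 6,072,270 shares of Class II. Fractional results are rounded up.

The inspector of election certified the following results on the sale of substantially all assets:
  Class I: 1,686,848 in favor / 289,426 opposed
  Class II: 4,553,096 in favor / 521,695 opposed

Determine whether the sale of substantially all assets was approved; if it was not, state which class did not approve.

Class I: 3/4 of 2248166 = 1686124.50, rounded up to 1686125; 1,686,125 required, 1,686,848 in favor — approved.
Class II: 3/4 of 6072270 = 4554202.50, rounded up to 4554203; 4,554,203 required, 4,553,096 in favor — not approved.

Not approved — the Class II shares did not give the required vote.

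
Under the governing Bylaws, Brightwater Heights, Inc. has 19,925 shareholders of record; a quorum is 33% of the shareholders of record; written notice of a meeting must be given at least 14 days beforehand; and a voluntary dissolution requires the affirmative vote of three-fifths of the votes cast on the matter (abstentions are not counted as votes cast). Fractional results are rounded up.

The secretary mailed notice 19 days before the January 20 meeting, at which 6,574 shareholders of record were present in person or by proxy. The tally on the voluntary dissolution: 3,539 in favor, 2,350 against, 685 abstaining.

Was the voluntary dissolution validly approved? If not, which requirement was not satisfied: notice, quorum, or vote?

Notice: 19 days given; 14 required. Satisfied.
Quorum: 33% of 19,925 = 6,575.25, rounded up to 6,576; 6,574 present. Not satisfied.
Vote: requires three-fifths of the votes cast (6,574 − 685 abstaining = 5,889); 3/5 of 5889 = 3533.40, rounded up to 3534, so 3,534 needed; 3,539 in favor. Satisfied.

Invalid — quorum requirement not satisfied.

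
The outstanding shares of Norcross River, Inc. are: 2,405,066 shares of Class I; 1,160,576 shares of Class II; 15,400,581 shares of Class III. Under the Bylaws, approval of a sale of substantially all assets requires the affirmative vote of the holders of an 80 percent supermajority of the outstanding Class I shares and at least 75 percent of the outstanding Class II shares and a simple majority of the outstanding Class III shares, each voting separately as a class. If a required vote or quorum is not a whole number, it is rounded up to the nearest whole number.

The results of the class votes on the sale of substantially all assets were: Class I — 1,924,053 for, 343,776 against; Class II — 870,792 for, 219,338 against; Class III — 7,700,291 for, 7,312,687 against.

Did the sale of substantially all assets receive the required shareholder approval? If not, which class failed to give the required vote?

Approved — every class gave the required vote.

Class I: 4/5 of 2405066 = 1924052.80, rounded up to 1924053; 1,924,053 required, 1,924,053 in favor — approved.
Class II: 3/4 of 1160576 = 870432; 870,432 required, 870,792 in favor — approved.
Class III: a majority of 15400581 is 7700291; 7,700,291 required, 7,700,291 in favor — approved.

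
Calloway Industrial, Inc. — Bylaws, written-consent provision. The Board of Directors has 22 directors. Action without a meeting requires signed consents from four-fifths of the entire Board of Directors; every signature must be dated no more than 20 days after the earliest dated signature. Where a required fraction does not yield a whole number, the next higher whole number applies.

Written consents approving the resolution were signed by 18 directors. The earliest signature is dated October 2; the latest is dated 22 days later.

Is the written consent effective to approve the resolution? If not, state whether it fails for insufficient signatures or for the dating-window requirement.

Not effective — dating-window requirement not satisfied.

Signatures required: four-fifths of 22 — 4/5 of 22 = 17.60, rounded up to 18, so 18 needed; 18 signed. Sufficient.
Dating window: the latest signature is 22 days after the earliest; the limit is 20 days. Outside the window.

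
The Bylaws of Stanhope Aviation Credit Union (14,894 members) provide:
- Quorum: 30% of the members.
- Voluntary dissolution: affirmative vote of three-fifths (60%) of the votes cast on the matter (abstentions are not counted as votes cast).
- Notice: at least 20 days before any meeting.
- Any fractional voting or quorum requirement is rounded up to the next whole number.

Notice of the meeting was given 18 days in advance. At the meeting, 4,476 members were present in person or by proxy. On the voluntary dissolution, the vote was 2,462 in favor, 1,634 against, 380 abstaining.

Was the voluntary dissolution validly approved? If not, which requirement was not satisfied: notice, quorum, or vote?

Notice: 18 days given; 20 required. Not satisfied.
Quorum: 30% of 14,894 = 4,468.20, rounded up to 4,469; 4,476 present. Satisfied.
Vote: requires three-fifths of the votes cast (4,476 − 380 abstaining = 4,096); 3/5 of 4096 = 2457.60, rounded up to 2458, so 2,458 needed; 2,462 in favor. Satisfied.

Invalid — notice requirement not satisfied.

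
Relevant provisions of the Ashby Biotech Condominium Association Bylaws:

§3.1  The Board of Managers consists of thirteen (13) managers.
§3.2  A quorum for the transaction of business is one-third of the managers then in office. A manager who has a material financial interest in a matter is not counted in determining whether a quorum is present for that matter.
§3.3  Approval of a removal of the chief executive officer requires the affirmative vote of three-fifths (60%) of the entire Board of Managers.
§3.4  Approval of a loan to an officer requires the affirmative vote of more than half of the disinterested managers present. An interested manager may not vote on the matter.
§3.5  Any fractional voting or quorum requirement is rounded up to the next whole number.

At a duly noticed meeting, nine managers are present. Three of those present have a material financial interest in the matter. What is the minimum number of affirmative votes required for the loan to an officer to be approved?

The loan to an officer requires a majority of the disinterested managers present (9 − 3 = 6).
A majority of 6 is 4.

4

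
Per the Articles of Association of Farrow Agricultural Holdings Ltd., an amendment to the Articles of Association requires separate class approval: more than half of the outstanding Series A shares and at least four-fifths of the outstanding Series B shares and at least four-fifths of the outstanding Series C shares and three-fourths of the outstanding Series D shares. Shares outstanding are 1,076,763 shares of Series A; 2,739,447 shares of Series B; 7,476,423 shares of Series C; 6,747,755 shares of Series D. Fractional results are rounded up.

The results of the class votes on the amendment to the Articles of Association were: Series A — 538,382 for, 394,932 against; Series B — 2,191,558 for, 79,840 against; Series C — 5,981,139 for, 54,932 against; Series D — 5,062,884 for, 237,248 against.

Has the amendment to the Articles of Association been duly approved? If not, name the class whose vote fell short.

Series A: a majority of 1076763 is 538382; 538,382 required, 538,382 in favor — approved.
Series B: 4/5 of 2739447 = 2191557.60, rounded up to 2191558; 2,191,558 required, 2,191,558 in favor — approved.
Series C: 4/5 of 7476423 = 5981138.40, rounded up to 5981139; 5,981,139 required, 5,981,139 in favor — approved.
Series D: 3/4 of 6747755 = 5060816.25, rounded up to 5060817; 5,060,817 required, 5,062,884 in favor — approved.

Approved — every class gave the required vote.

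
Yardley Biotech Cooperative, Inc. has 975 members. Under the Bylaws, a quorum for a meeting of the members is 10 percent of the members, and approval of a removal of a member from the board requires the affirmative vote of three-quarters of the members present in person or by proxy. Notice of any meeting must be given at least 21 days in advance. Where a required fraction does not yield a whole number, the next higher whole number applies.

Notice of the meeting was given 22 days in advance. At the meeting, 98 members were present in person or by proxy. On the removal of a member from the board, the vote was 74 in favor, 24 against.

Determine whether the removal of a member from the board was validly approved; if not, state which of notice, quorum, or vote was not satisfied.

Valid — all requirements satisfied.

Notice: 22 days given; 21 required. Satisfied.
Quorum: 10% of 975 = 97.50, rounded up to 98; 98 present. Satisfied.
Vote: requires three-fourths of those present (98); 3/4 of 98 = 73.50, rounded up to 74, so 74 needed; 74 in favor. Satisfied.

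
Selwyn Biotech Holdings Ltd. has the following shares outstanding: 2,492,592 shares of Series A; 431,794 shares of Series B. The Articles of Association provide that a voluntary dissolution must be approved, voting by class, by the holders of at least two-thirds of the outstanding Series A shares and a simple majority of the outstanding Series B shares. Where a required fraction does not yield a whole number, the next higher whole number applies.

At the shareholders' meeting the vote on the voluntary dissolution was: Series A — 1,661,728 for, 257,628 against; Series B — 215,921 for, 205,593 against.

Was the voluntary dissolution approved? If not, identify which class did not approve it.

Approved — every class gave the required vote.

Series A: 2/3 of 2492592 = 1661728; 1,661,728 required, 1,661,728 in favor — approved.
Series B: a majority of 431794 is 215898; 215,898 required, 215,921 in favor — approved.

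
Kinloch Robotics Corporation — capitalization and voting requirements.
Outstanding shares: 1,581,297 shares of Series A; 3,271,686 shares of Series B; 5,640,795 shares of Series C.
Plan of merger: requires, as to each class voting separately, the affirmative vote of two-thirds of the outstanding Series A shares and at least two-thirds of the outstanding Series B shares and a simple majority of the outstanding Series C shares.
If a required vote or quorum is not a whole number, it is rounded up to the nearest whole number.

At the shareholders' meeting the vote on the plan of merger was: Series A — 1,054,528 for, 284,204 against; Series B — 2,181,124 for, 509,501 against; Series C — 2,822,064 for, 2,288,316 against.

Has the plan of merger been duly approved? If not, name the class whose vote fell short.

Approved — every class gave the required vote.

Series A: 2/3 of 1581297 = 1054198; 1,054,198 required, 1,054,528 in favor — approved.
Series B: 2/3 of 3271686 = 2181124; 2,181,124 required, 2,181,124 in favor — approved.
Series C: a majority of 5640795 is 2820398; 2,820,398 required, 2,822,064 in favor — approved.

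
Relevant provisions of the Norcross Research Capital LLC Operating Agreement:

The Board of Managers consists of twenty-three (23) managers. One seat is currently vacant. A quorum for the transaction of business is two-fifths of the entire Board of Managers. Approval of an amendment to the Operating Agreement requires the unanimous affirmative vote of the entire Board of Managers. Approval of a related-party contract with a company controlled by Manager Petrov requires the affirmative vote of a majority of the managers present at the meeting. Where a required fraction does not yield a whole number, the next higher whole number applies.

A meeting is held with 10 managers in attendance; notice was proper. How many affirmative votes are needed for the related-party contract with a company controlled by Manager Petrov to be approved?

The related-party contract with a company controlled by Manager Petrov requires a majority of the managers present (10).
A majority of 10 is 6.

6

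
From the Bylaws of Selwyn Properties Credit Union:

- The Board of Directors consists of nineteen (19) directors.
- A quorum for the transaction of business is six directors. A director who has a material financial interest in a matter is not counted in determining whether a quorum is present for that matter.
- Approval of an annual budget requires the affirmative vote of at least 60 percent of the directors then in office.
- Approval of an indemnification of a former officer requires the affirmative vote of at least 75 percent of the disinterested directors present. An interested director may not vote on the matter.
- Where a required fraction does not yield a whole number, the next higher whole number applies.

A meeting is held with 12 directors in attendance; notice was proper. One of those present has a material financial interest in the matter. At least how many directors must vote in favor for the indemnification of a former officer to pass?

9

The indemnification of a former officer requires three-fourths of the disinterested directors present (12 − 1 = 11).
3/4 of 11 = 8.25, rounded up to 9.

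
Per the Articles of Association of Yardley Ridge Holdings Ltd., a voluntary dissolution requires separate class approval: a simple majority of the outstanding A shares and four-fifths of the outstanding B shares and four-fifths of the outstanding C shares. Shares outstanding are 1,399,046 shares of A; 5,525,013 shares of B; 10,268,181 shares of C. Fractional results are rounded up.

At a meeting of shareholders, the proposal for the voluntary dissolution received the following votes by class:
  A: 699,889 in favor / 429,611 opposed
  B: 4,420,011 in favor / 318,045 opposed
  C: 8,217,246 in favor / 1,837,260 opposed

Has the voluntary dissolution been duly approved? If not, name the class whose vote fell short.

Approved — every class gave the required vote.

A: a majority of 1399046 is 699524; 699,524 required, 699,889 in favor — approved.
B: 4/5 of 5525013 = 4420010.40, rounded up to 4420011; 4,420,011 required, 4,420,011 in favor — approved.
C: 4/5 of 10268181 = 8214544.80, rounded up to 8214545; 8,214,545 required, 8,217,246 in favor — approved.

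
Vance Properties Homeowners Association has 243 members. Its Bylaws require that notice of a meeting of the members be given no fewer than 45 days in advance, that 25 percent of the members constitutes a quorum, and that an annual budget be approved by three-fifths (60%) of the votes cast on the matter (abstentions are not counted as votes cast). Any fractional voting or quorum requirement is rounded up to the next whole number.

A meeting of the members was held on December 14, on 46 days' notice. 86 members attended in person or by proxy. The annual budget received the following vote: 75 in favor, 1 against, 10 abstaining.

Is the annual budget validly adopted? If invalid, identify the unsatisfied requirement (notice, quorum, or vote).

Notice: 46 days given; 45 required. Satisfied.
Quorum: 25% of 243 = 60.75, rounded up to 61; 86 present. Satisfied.
Vote: requires three-fifths of the votes cast (86 − 10 abstaining = 76); 3/5 of 76 = 45.60, rounded up to 46, so 46 needed; 75 in favor. Satisfied.

Valid — all requirements satisfied.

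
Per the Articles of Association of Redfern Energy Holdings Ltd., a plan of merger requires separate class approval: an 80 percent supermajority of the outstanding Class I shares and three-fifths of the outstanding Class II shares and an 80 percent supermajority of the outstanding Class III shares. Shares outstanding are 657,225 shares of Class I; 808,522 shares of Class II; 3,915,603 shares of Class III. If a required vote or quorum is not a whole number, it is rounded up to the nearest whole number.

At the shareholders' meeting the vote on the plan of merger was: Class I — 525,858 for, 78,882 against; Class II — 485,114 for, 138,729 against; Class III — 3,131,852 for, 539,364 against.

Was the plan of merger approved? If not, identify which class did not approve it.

Class I: 4/5 of 657225 = 525780; 525,780 required, 525,858 in favor — approved.
Class II: 3/5 of 808522 = 485113.20, rounded up to 485114; 485,114 required, 485,114 in favor — approved.
Class III: 4/5 of 3915603 = 3132482.40, rounded up to 3132483; 3,132,483 required, 3,131,852 in favor — not approved.

Not approved — the Class III shares did not give the required vote.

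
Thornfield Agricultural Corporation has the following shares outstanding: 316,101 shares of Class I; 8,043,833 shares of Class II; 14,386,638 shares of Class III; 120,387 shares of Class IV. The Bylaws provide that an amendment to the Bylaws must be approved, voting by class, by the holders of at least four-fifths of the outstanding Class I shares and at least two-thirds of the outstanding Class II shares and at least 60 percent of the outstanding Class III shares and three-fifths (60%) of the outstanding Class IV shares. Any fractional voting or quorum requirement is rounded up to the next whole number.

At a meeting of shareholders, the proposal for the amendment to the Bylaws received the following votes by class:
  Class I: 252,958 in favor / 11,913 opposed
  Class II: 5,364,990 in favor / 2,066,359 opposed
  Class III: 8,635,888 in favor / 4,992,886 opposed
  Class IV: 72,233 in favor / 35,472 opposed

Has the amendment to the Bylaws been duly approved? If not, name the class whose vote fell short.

Approved — every class gave the required vote.

Class I: 4/5 of 316101 = 252880.80, rounded up to 252881; 252,881 required, 252,958 in favor — approved.
Class II: 2/3 of 8043833 = 5362555.33, rounded up to 5362556; 5,362,556 required, 5,364,990 in favor — approved.
Class III: 3/5 of 14386638 = 8631982.80, rounded up to 8631983; 8,631,983 required, 8,635,888 in favor — approved.
Class IV: 3/5 of 120387 = 72232.20, rounded up to 72233; 72,233 required, 72,233 in favor — approved.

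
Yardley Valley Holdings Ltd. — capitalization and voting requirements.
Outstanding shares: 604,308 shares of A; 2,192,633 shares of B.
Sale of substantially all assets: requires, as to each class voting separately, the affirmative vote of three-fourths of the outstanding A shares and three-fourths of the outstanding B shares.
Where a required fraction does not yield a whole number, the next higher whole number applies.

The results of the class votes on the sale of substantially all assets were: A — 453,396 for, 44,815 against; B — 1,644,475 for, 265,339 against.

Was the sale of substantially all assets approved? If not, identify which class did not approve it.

Approved — every class gave the required vote.

A: 3/4 of 604308 = 453231; 453,231 required, 453,396 in favor — approved.
B: 3/4 of 2192633 = 1644474.75, rounded up to 1644475; 1,644,475 required, 1,644,475 in favor — approved.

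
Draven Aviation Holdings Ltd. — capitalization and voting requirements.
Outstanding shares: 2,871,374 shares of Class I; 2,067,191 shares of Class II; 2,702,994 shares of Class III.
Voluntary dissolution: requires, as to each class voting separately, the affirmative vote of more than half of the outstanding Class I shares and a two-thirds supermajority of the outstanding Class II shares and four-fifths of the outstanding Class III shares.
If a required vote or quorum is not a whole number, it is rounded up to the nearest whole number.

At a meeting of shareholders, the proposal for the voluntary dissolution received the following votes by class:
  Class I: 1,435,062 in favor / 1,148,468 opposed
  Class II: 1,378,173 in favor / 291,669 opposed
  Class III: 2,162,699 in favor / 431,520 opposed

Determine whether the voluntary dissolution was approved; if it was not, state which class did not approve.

Class I: a majority of 2871374 is 1435688; 1,435,688 required, 1,435,062 in favor — not approved.
Class II: 2/3 of 2067191 = 1378127.33, rounded up to 1378128; 1,378,128 required, 1,378,173 in favor — approved.
Class III: 4/5 of 2702994 = 2162395.20, rounded up to 2162396; 2,162,396 required, 2,162,699 in favor — approved.

Not approved — the Class I shares did not give the required vote.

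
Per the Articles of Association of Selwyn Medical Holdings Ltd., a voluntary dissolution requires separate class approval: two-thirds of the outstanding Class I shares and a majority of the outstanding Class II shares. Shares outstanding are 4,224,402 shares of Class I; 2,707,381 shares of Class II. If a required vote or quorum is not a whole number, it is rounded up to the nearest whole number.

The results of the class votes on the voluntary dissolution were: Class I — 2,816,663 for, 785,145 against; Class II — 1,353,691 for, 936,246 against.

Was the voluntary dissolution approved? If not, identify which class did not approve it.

Approved — every class gave the required vote.

Class I: 2/3 of 4224402 = 2816268; 2,816,268 required, 2,816,663 in favor — approved.
Class II: a majority of 2707381 is 1353691; 1,353,691 required, 1,353,691 in favor — approved.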